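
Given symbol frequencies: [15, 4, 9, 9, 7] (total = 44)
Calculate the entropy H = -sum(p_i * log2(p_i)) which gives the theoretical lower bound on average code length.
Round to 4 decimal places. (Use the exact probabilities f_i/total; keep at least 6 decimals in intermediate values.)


Per-symbol terms -p_i * log2(p_i) with p_i = f_i/44:
  p = 15/44 = 0.340909: log2(p) = -1.552541, -p*log2(p) = 0.529275
  p = 4/44 = 0.090909: log2(p) = -3.459432, -p*log2(p) = 0.314494
  p = 9/44 = 0.204545: log2(p) = -2.289507, -p*log2(p) = 0.468308
  p = 9/44 = 0.204545: log2(p) = -2.289507, -p*log2(p) = 0.468308
  p = 7/44 = 0.159091: log2(p) = -2.652077, -p*log2(p) = 0.421921
H = 0.529275 + 0.314494 + 0.468308 + 0.468308 + 0.421921 = 2.202306

H = 2.2023 bits/symbol


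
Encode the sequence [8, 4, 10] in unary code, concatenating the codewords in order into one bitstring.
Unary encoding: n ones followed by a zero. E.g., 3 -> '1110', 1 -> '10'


Encode each number as n ones followed by a terminating 0:
  8 -> 111111110 (9 bits)
  4 -> 11110 (5 bits)
  10 -> 11111111110 (11 bits)
Total length = 9 + 5 + 11 = 25 bits.

Unary([8, 4, 10]) = 1111111101111011111111110 (25 bits)


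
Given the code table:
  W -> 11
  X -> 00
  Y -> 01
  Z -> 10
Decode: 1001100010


Decoding:
10 -> Z
01 -> Y
10 -> Z
00 -> X
10 -> Z


Result: ZYZXZ


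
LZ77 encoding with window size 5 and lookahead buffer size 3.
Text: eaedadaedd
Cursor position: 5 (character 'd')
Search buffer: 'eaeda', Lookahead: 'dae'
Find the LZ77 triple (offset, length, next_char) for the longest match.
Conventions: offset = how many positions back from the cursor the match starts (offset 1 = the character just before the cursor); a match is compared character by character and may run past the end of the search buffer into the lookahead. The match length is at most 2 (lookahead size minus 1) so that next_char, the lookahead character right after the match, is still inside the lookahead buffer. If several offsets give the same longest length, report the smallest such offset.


Try each offset into the search buffer:
  offset=1 (pos 4, char 'a'): match length 0
  offset=2 (pos 3, char 'd'): match length 2
  offset=3 (pos 2, char 'e'): match length 0
  offset=4 (pos 1, char 'a'): match length 0
  offset=5 (pos 0, char 'e'): match length 0
Longest match has length 2 at offset 2.
next_char = character at position 5 + 2 = 7 -> 'e'

Best match: offset=2, length=2 (matching 'da' starting at position 3)
LZ77 triple: (2, 2, 'e')


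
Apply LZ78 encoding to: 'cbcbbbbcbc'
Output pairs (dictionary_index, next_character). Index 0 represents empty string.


LZ78 encoding steps:
Dictionary: {0: ''}
Step 1: w='' (idx 0), next='c' -> output (0, 'c'), add 'c' as idx 1
Step 2: w='' (idx 0), next='b' -> output (0, 'b'), add 'b' as idx 2
Step 3: w='c' (idx 1), next='b' -> output (1, 'b'), add 'cb' as idx 3
Step 4: w='b' (idx 2), next='b' -> output (2, 'b'), add 'bb' as idx 4
Step 5: w='b' (idx 2), next='c' -> output (2, 'c'), add 'bc' as idx 5
Step 6: w='bc' (idx 5), end of input -> output (5, '')


Encoded: [(0, 'c'), (0, 'b'), (1, 'b'), (2, 'b'), (2, 'c'), (5, '')]


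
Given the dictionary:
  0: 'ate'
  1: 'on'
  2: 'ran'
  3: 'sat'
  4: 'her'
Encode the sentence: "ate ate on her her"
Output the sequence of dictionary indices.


Look up each word in the dictionary:
  'ate' -> 0
  'ate' -> 0
  'on' -> 1
  'her' -> 4
  'her' -> 4

Encoded: [0, 0, 1, 4, 4]


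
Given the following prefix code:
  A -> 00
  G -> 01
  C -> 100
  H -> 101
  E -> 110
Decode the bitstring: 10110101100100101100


Decoding step by step:
Bits 101 -> H
Bits 101 -> H
Bits 01 -> G
Bits 100 -> C
Bits 100 -> C
Bits 101 -> H
Bits 100 -> C


Decoded message: HHGCCHC


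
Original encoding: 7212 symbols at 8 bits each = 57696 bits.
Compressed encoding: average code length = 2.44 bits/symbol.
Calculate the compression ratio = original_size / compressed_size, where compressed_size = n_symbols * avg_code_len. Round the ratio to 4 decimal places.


original_size = n_symbols * orig_bits = 7212 * 8 = 57696 bits
compressed_size = n_symbols * avg_code_len = 7212 * 2.44 = 17597.28 bits
ratio = original_size / compressed_size = 57696 / 17597.28 = 3.2787

Compression ratio = 3.2787


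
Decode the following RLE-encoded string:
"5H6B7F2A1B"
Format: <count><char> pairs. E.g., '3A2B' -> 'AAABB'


Expanding each <count><char> pair:
  5H -> 'HHHHH'
  6B -> 'BBBBBB'
  7F -> 'FFFFFFF'
  2A -> 'AA'
  1B -> 'B'

Decoded = HHHHHBBBBBBFFFFFFFAAB


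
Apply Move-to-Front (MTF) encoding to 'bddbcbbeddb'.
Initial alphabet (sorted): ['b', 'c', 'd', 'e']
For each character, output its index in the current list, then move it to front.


MTF encoding:
'b': index 0 in ['b', 'c', 'd', 'e'] -> ['b', 'c', 'd', 'e']
'd': index 2 in ['b', 'c', 'd', 'e'] -> ['d', 'b', 'c', 'e']
'd': index 0 in ['d', 'b', 'c', 'e'] -> ['d', 'b', 'c', 'e']
'b': index 1 in ['d', 'b', 'c', 'e'] -> ['b', 'd', 'c', 'e']
'c': index 2 in ['b', 'd', 'c', 'e'] -> ['c', 'b', 'd', 'e']
'b': index 1 in ['c', 'b', 'd', 'e'] -> ['b', 'c', 'd', 'e']
'b': index 0 in ['b', 'c', 'd', 'e'] -> ['b', 'c', 'd', 'e']
'e': index 3 in ['b', 'c', 'd', 'e'] -> ['e', 'b', 'c', 'd']
'd': index 3 in ['e', 'b', 'c', 'd'] -> ['d', 'e', 'b', 'c']
'd': index 0 in ['d', 'e', 'b', 'c'] -> ['d', 'e', 'b', 'c']
'b': index 2 in ['d', 'e', 'b', 'c'] -> ['b', 'd', 'e', 'c']


Output: [0, 2, 0, 1, 2, 1, 0, 3, 3, 0, 2]


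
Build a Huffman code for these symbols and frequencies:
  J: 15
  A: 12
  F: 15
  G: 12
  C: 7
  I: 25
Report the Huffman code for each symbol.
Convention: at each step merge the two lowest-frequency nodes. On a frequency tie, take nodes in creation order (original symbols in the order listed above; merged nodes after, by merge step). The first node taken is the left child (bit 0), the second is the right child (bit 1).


Huffman tree construction:
Step 1: Merge C(7) + A(12) = 19
Step 2: Merge G(12) + J(15) = 27
Step 3: Merge F(15) + (C+A)(19) = 34
Step 4: Merge I(25) + (G+J)(27) = 52
Step 5: Merge (F+(C+A))(34) + (I+(G+J))(52) = 86
Read each symbol's code off the tree from the root (left child = 0, right child = 1).

Codes:
  J: 111 (length 3)
  A: 011 (length 3)
  F: 00 (length 2)
  G: 110 (length 3)
  C: 010 (length 3)
  I: 10 (length 2)
Average code length: 218/86 = 2.5349 bits/symbol


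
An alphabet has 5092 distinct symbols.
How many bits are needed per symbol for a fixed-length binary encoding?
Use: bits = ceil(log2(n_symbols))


log2(5092) = 12.314
Bracket: 2^12 = 4096 < 5092 <= 2^13 = 8192
So ceil(log2(5092)) = 13

bits = ceil(log2(5092)) = ceil(12.314) = 13 bits


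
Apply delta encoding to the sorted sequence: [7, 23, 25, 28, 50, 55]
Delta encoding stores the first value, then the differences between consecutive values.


First value: 7
Deltas:
  23 - 7 = 16
  25 - 23 = 2
  28 - 25 = 3
  50 - 28 = 22
  55 - 50 = 5


Delta encoded: [7, 16, 2, 3, 22, 5]


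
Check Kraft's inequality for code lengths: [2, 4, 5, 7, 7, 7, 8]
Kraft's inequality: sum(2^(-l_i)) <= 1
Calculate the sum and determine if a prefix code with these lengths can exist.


Sum = 2^(-2) + 2^(-4) + 2^(-5) + 2^(-7) + 2^(-7) + 2^(-7) + 2^(-8)
    = 0.25 + 0.0625 + 0.03125 + 0.0078125 + 0.0078125 + 0.0078125 + 0.00390625
    = 95/256 = 0.37109375
Since 0.37109375 <= 1, Kraft's inequality IS satisfied.
A prefix code with these lengths CAN exist.

Kraft sum = 0.37109375. Satisfied.


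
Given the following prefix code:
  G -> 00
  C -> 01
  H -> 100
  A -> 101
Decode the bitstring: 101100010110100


Decoding step by step:
Bits 101 -> A
Bits 100 -> H
Bits 01 -> C
Bits 01 -> C
Bits 101 -> A
Bits 00 -> G


Decoded message: AHCCAG


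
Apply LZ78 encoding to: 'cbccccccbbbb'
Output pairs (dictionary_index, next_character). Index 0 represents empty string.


LZ78 encoding steps:
Dictionary: {0: ''}
Step 1: w='' (idx 0), next='c' -> output (0, 'c'), add 'c' as idx 1
Step 2: w='' (idx 0), next='b' -> output (0, 'b'), add 'b' as idx 2
Step 3: w='c' (idx 1), next='c' -> output (1, 'c'), add 'cc' as idx 3
Step 4: w='cc' (idx 3), next='c' -> output (3, 'c'), add 'ccc' as idx 4
Step 5: w='c' (idx 1), next='b' -> output (1, 'b'), add 'cb' as idx 5
Step 6: w='b' (idx 2), next='b' -> output (2, 'b'), add 'bb' as idx 6
Step 7: w='b' (idx 2), end of input -> output (2, '')


Encoded: [(0, 'c'), (0, 'b'), (1, 'c'), (3, 'c'), (1, 'b'), (2, 'b'), (2, '')]


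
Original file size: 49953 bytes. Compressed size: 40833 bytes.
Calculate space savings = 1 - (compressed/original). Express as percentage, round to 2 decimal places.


ratio = compressed/original = 40833/49953 = 0.817428
savings = 1 - ratio = 1 - 0.817428 = 0.182572
as a percentage: 0.182572 * 100 = 18.26%

Space savings = 1 - 40833/49953 = 18.26%


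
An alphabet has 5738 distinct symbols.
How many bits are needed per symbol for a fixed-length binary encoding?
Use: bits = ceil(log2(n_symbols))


log2(5738) = 12.4863
Bracket: 2^12 = 4096 < 5738 <= 2^13 = 8192
So ceil(log2(5738)) = 13

bits = ceil(log2(5738)) = ceil(12.4863) = 13 bits


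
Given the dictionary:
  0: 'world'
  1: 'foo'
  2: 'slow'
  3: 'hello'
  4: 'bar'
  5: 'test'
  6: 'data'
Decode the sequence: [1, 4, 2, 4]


Look up each index in the dictionary:
  1 -> 'foo'
  4 -> 'bar'
  2 -> 'slow'
  4 -> 'bar'

Decoded: "foo bar slow bar"


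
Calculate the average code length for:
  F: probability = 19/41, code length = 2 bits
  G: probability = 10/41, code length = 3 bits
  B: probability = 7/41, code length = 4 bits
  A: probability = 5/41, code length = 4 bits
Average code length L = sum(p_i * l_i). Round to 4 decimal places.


Weighted contributions p_i * l_i:
  F: (19/41) * 2 = 38/41
  G: (10/41) * 3 = 30/41
  B: (7/41) * 4 = 28/41
  A: (5/41) * 4 = 20/41
Sum = (38 + 30 + 28 + 20)/41 = 116/41

L = 116/41 = 2.8293 bits/symbol


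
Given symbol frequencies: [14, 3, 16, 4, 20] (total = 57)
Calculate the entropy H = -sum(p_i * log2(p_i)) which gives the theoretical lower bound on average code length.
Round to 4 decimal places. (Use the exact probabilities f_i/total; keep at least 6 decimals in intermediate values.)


Per-symbol terms -p_i * log2(p_i) with p_i = f_i/57:
  p = 14/57 = 0.245614: log2(p) = -2.025535, -p*log2(p) = 0.497500
  p = 3/57 = 0.052632: log2(p) = -4.247928, -p*log2(p) = 0.223575
  p = 16/57 = 0.280702: log2(p) = -1.832890, -p*log2(p) = 0.514495
  p = 4/57 = 0.070175: log2(p) = -3.832890, -p*log2(p) = 0.268975
  p = 20/57 = 0.350877: log2(p) = -1.510962, -p*log2(p) = 0.530162
H = 0.497500 + 0.223575 + 0.514495 + 0.268975 + 0.530162 = 2.034707

H = 2.0347 bits/symbol


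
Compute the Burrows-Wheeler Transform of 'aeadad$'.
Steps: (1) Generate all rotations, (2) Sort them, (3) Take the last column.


Rotations (sorted):
  0: $aeadad -> last char: d
  1: ad$aead -> last char: d
  2: adad$ae -> last char: e
  3: aeadad$ -> last char: $
  4: d$aeada -> last char: a
  5: dad$aea -> last char: a
  6: eadad$a -> last char: a


BWT = dde$aaa


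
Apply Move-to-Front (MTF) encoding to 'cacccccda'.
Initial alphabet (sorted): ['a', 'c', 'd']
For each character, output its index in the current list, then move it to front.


MTF encoding:
'c': index 1 in ['a', 'c', 'd'] -> ['c', 'a', 'd']
'a': index 1 in ['c', 'a', 'd'] -> ['a', 'c', 'd']
'c': index 1 in ['a', 'c', 'd'] -> ['c', 'a', 'd']
'c': index 0 in ['c', 'a', 'd'] -> ['c', 'a', 'd']
'c': index 0 in ['c', 'a', 'd'] -> ['c', 'a', 'd']
'c': index 0 in ['c', 'a', 'd'] -> ['c', 'a', 'd']
'c': index 0 in ['c', 'a', 'd'] -> ['c', 'a', 'd']
'd': index 2 in ['c', 'a', 'd'] -> ['d', 'c', 'a']
'a': index 2 in ['d', 'c', 'a'] -> ['a', 'd', 'c']


Output: [1, 1, 1, 0, 0, 0, 0, 2, 2]


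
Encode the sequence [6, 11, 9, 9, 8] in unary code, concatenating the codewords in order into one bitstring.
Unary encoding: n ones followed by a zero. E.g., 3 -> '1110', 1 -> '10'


Encode each number as n ones followed by a terminating 0:
  6 -> 1111110 (7 bits)
  11 -> 111111111110 (12 bits)
  9 -> 1111111110 (10 bits)
  9 -> 1111111110 (10 bits)
  8 -> 111111110 (9 bits)
Total length = 7 + 12 + 10 + 10 + 9 = 48 bits.

Unary([6, 11, 9, 9, 8]) = 111111011111111111011111111101111111110111111110 (48 bits)


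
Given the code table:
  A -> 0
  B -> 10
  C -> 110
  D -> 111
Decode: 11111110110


Decoding:
111 -> D
111 -> D
10 -> B
110 -> C


Result: DDBC


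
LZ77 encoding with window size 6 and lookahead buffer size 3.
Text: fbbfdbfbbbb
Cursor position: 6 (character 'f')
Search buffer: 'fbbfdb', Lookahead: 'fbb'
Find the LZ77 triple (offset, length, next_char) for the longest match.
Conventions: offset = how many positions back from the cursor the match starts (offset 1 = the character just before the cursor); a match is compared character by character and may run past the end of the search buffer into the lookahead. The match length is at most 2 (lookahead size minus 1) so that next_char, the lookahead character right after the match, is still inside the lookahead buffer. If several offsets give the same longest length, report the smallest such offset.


Try each offset into the search buffer:
  offset=1 (pos 5, char 'b'): match length 0
  offset=2 (pos 4, char 'd'): match length 0
  offset=3 (pos 3, char 'f'): match length 1
  offset=4 (pos 2, char 'b'): match length 0
  offset=5 (pos 1, char 'b'): match length 0
  offset=6 (pos 0, char 'f'): match length 2
Longest match has length 2 at offset 6.
next_char = character at position 6 + 2 = 8 -> 'b'

Best match: offset=6, length=2 (matching 'fb' starting at position 0)
LZ77 triple: (6, 2, 'b')


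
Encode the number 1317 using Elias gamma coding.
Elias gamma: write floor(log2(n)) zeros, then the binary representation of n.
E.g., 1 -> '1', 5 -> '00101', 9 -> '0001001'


num_bits = floor(log2(1317)) + 1 = 11
leading_zeros = num_bits - 1 = 10
binary(1317) = 10100100101

Elias gamma(1317) = '0000000000' + '10100100101' = 000000000010100100101 (21 bits)


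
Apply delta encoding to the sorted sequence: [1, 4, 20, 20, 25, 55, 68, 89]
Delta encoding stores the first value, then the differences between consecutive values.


First value: 1
Deltas:
  4 - 1 = 3
  20 - 4 = 16
  20 - 20 = 0
  25 - 20 = 5
  55 - 25 = 30
  68 - 55 = 13
  89 - 68 = 21


Delta encoded: [1, 3, 16, 0, 5, 30, 13, 21]


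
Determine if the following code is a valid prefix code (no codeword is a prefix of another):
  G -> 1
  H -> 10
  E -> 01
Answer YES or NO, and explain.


Checking each pair (does one codeword prefix another?):
  G='1' vs H='10': prefix -- VIOLATION

NO -- this is NOT a valid prefix code. G (1) is a prefix of H (10).


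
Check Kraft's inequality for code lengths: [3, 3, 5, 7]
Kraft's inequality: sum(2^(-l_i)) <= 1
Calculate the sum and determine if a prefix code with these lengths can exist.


Sum = 2^(-3) + 2^(-3) + 2^(-5) + 2^(-7)
    = 0.125 + 0.125 + 0.03125 + 0.0078125
    = 37/128 = 0.2890625
Since 0.2890625 <= 1, Kraft's inequality IS satisfied.
A prefix code with these lengths CAN exist.

Kraft sum = 0.2890625. Satisfied.


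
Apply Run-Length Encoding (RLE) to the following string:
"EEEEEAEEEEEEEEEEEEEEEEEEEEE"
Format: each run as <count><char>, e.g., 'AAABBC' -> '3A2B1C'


Scanning runs left to right:
  i=0: run of 'E' x 5 -> '5E'
  i=5: run of 'A' x 1 -> '1A'
  i=6: run of 'E' x 21 -> '21E'

RLE = 5E1A21E


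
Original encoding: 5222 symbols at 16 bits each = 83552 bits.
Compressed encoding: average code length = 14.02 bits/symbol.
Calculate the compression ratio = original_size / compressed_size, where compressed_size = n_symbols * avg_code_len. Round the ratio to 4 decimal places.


original_size = n_symbols * orig_bits = 5222 * 16 = 83552 bits
compressed_size = n_symbols * avg_code_len = 5222 * 14.02 = 73212.44 bits
ratio = original_size / compressed_size = 83552 / 73212.44 = 1.1412

Compression ratio = 1.1412


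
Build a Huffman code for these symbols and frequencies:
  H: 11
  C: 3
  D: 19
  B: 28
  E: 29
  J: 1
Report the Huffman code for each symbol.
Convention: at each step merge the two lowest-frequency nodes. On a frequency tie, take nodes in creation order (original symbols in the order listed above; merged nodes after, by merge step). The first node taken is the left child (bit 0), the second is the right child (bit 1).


Huffman tree construction:
Step 1: Merge J(1) + C(3) = 4
Step 2: Merge (J+C)(4) + H(11) = 15
Step 3: Merge ((J+C)+H)(15) + D(19) = 34
Step 4: Merge B(28) + E(29) = 57
Step 5: Merge (((J+C)+H)+D)(34) + (B+E)(57) = 91
Read each symbol's code off the tree from the root (left child = 0, right child = 1).

Codes:
  H: 001 (length 3)
  C: 0001 (length 4)
  D: 01 (length 2)
  B: 10 (length 2)
  E: 11 (length 2)
  J: 0000 (length 4)
Average code length: 201/91 = 2.2088 bits/symbol


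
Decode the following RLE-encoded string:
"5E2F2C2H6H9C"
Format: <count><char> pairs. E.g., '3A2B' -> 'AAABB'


Expanding each <count><char> pair:
  5E -> 'EEEEE'
  2F -> 'FF'
  2C -> 'CC'
  2H -> 'HH'
  6H -> 'HHHHHH'
  9C -> 'CCCCCCCCC'

Decoded = EEEEEFFCCHHHHHHHHCCCCCCCCC


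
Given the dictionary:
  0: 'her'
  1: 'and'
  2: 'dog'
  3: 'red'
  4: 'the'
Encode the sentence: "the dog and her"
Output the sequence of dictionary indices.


Look up each word in the dictionary:
  'the' -> 4
  'dog' -> 2
  'and' -> 1
  'her' -> 0

Encoded: [4, 2, 1, 0]


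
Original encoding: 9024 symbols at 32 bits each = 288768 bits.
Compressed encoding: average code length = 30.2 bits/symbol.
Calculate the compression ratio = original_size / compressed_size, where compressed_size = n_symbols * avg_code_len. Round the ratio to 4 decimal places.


original_size = n_symbols * orig_bits = 9024 * 32 = 288768 bits
compressed_size = n_symbols * avg_code_len = 9024 * 30.2 = 272524.8 bits
ratio = original_size / compressed_size = 288768 / 272524.8 = 1.0596

Compression ratio = 1.0596


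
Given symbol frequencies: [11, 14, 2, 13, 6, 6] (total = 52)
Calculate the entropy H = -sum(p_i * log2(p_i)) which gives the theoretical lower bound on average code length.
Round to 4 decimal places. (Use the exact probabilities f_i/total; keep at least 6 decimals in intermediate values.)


Per-symbol terms -p_i * log2(p_i) with p_i = f_i/52:
  p = 11/52 = 0.211538: log2(p) = -2.241008, -p*log2(p) = 0.474059
  p = 14/52 = 0.269231: log2(p) = -1.893085, -p*log2(p) = 0.509677
  p = 2/52 = 0.038462: log2(p) = -4.700440, -p*log2(p) = 0.180786
  p = 13/52 = 0.250000: log2(p) = -2.000000, -p*log2(p) = 0.500000
  p = 6/52 = 0.115385: log2(p) = -3.115477, -p*log2(p) = 0.359478
  p = 6/52 = 0.115385: log2(p) = -3.115477, -p*log2(p) = 0.359478
H = 0.474059 + 0.509677 + 0.180786 + 0.500000 + 0.359478 + 0.359478 = 2.383478

H = 2.3835 bits/symbol


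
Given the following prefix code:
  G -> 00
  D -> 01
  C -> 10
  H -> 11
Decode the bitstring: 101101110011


Decoding step by step:
Bits 10 -> C
Bits 11 -> H
Bits 01 -> D
Bits 11 -> H
Bits 00 -> G
Bits 11 -> H


Decoded message: CHDHGH


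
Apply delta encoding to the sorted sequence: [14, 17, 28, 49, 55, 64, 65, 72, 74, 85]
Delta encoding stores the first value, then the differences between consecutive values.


First value: 14
Deltas:
  17 - 14 = 3
  28 - 17 = 11
  49 - 28 = 21
  55 - 49 = 6
  64 - 55 = 9
  65 - 64 = 1
  72 - 65 = 7
  74 - 72 = 2
  85 - 74 = 11


Delta encoded: [14, 3, 11, 21, 6, 9, 1, 7, 2, 11]


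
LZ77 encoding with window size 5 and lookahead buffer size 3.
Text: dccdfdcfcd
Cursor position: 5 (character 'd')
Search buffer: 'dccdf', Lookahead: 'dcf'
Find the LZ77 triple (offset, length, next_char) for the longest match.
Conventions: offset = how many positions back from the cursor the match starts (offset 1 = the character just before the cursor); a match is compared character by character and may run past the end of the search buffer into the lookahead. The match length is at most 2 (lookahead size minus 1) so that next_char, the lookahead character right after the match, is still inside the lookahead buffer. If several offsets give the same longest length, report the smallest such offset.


Try each offset into the search buffer:
  offset=1 (pos 4, char 'f'): match length 0
  offset=2 (pos 3, char 'd'): match length 1
  offset=3 (pos 2, char 'c'): match length 0
  offset=4 (pos 1, char 'c'): match length 0
  offset=5 (pos 0, char 'd'): match length 2
Longest match has length 2 at offset 5.
next_char = character at position 5 + 2 = 7 -> 'f'

Best match: offset=5, length=2 (matching 'dc' starting at position 0)
LZ77 triple: (5, 2, 'f')


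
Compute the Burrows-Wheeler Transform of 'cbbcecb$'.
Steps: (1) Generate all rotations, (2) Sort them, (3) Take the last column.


Rotations (sorted):
  0: $cbbcecb -> last char: b
  1: b$cbbcec -> last char: c
  2: bbcecb$c -> last char: c
  3: bcecb$cb -> last char: b
  4: cb$cbbce -> last char: e
  5: cbbcecb$ -> last char: $
  6: cecb$cbb -> last char: b
  7: ecb$cbbc -> last char: c


BWT = bccbe$bc


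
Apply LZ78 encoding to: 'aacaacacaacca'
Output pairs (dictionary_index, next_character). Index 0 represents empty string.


LZ78 encoding steps:
Dictionary: {0: ''}
Step 1: w='' (idx 0), next='a' -> output (0, 'a'), add 'a' as idx 1
Step 2: w='a' (idx 1), next='c' -> output (1, 'c'), add 'ac' as idx 2
Step 3: w='a' (idx 1), next='a' -> output (1, 'a'), add 'aa' as idx 3
Step 4: w='' (idx 0), next='c' -> output (0, 'c'), add 'c' as idx 4
Step 5: w='ac' (idx 2), next='a' -> output (2, 'a'), add 'aca' as idx 5
Step 6: w='ac' (idx 2), next='c' -> output (2, 'c'), add 'acc' as idx 6
Step 7: w='a' (idx 1), end of input -> output (1, '')


Encoded: [(0, 'a'), (1, 'c'), (1, 'a'), (0, 'c'), (2, 'a'), (2, 'c'), (1, '')]


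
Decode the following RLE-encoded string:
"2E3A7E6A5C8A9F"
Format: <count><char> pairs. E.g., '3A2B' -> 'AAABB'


Expanding each <count><char> pair:
  2E -> 'EE'
  3A -> 'AAA'
  7E -> 'EEEEEEE'
  6A -> 'AAAAAA'
  5C -> 'CCCCC'
  8A -> 'AAAAAAAA'
  9F -> 'FFFFFFFFF'

Decoded = EEAAAEEEEEEEAAAAAACCCCCAAAAAAAAFFFFFFFFF


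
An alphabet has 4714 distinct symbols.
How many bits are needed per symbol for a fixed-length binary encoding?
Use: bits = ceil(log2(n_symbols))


log2(4714) = 12.2027
Bracket: 2^12 = 4096 < 4714 <= 2^13 = 8192
So ceil(log2(4714)) = 13

bits = ceil(log2(4714)) = ceil(12.2027) = 13 bits


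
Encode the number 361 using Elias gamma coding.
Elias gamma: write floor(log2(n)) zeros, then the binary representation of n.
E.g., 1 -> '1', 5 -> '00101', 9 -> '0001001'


num_bits = floor(log2(361)) + 1 = 9
leading_zeros = num_bits - 1 = 8
binary(361) = 101101001

Elias gamma(361) = '00000000' + '101101001' = 00000000101101001 (17 bits)


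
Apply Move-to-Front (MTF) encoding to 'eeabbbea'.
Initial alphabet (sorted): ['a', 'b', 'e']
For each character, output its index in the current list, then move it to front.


MTF encoding:
'e': index 2 in ['a', 'b', 'e'] -> ['e', 'a', 'b']
'e': index 0 in ['e', 'a', 'b'] -> ['e', 'a', 'b']
'a': index 1 in ['e', 'a', 'b'] -> ['a', 'e', 'b']
'b': index 2 in ['a', 'e', 'b'] -> ['b', 'a', 'e']
'b': index 0 in ['b', 'a', 'e'] -> ['b', 'a', 'e']
'b': index 0 in ['b', 'a', 'e'] -> ['b', 'a', 'e']
'e': index 2 in ['b', 'a', 'e'] -> ['e', 'b', 'a']
'a': index 2 in ['e', 'b', 'a'] -> ['a', 'e', 'b']


Output: [2, 0, 1, 2, 0, 0, 2, 2]


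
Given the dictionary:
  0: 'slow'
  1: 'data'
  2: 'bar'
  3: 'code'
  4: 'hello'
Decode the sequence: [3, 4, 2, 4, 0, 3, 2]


Look up each index in the dictionary:
  3 -> 'code'
  4 -> 'hello'
  2 -> 'bar'
  4 -> 'hello'
  0 -> 'slow'
  3 -> 'code'
  2 -> 'bar'

Decoded: "code hello bar hello slow code bar"


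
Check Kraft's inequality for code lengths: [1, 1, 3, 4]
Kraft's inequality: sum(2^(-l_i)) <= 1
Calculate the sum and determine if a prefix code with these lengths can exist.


Sum = 2^(-1) + 2^(-1) + 2^(-3) + 2^(-4)
    = 0.5 + 0.5 + 0.125 + 0.0625
    = 19/16 = 1.1875
Since 1.1875 > 1, Kraft's inequality is NOT satisfied.
A prefix code with these lengths CANNOT exist.

Kraft sum = 1.1875. Not satisfied.


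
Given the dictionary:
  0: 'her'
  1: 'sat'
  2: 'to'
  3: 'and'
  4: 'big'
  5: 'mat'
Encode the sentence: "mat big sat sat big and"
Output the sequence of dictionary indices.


Look up each word in the dictionary:
  'mat' -> 5
  'big' -> 4
  'sat' -> 1
  'sat' -> 1
  'big' -> 4
  'and' -> 3

Encoded: [5, 4, 1, 1, 4, 3]


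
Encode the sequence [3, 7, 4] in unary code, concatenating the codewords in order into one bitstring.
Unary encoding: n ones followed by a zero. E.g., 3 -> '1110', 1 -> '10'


Encode each number as n ones followed by a terminating 0:
  3 -> 1110 (4 bits)
  7 -> 11111110 (8 bits)
  4 -> 11110 (5 bits)
Total length = 4 + 8 + 5 = 17 bits.

Unary([3, 7, 4]) = 11101111111011110 (17 bits)


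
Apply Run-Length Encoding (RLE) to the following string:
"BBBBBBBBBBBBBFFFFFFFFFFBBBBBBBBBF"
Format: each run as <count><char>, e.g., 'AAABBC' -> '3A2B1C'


Scanning runs left to right:
  i=0: run of 'B' x 13 -> '13B'
  i=13: run of 'F' x 10 -> '10F'
  i=23: run of 'B' x 9 -> '9B'
  i=32: run of 'F' x 1 -> '1F'

RLE = 13B10F9B1F


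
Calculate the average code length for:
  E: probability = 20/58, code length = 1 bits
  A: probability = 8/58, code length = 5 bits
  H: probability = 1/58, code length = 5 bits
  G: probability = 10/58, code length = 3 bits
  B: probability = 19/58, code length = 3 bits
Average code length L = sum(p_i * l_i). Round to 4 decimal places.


Weighted contributions p_i * l_i:
  E: (20/58) * 1 = 20/58
  A: (8/58) * 5 = 40/58
  H: (1/58) * 5 = 5/58
  G: (10/58) * 3 = 30/58
  B: (19/58) * 3 = 57/58
Sum = (20 + 40 + 5 + 30 + 57)/58 = 152/58

L = 152/58 = 2.6207 bits/symbol


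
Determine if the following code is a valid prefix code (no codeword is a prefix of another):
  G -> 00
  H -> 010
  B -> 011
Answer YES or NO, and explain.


Checking each pair (does one codeword prefix another?):
  G='00' vs H='010': no prefix
  G='00' vs B='011': no prefix
  H='010' vs G='00': no prefix
  H='010' vs B='011': no prefix
  B='011' vs G='00': no prefix
  B='011' vs H='010': no prefix
No violation found over all pairs.

YES -- this is a valid prefix code. No codeword is a prefix of any other codeword.


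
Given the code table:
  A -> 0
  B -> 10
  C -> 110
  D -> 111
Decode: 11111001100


Decoding:
111 -> D
110 -> C
0 -> A
110 -> C
0 -> A


Result: DCACA


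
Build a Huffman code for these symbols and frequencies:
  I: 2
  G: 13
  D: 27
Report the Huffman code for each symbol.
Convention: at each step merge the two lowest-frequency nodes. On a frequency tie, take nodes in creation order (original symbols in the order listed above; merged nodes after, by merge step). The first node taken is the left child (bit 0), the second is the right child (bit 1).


Huffman tree construction:
Step 1: Merge I(2) + G(13) = 15
Step 2: Merge (I+G)(15) + D(27) = 42
Read each symbol's code off the tree from the root (left child = 0, right child = 1).

Codes:
  I: 00 (length 2)
  G: 01 (length 2)
  D: 1 (length 1)
Average code length: 57/42 = 1.3571 bits/symbol


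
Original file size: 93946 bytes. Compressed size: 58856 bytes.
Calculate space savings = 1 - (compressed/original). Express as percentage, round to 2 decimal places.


ratio = compressed/original = 58856/93946 = 0.626488
savings = 1 - ratio = 1 - 0.626488 = 0.373512
as a percentage: 0.373512 * 100 = 37.35%

Space savings = 1 - 58856/93946 = 37.35%


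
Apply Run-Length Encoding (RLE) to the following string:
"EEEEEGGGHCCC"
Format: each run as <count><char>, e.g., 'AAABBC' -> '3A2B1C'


Scanning runs left to right:
  i=0: run of 'E' x 5 -> '5E'
  i=5: run of 'G' x 3 -> '3G'
  i=8: run of 'H' x 1 -> '1H'
  i=9: run of 'C' x 3 -> '3C'

RLE = 5E3G1H3C


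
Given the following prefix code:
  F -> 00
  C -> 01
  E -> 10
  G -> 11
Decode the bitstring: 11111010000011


Decoding step by step:
Bits 11 -> G
Bits 11 -> G
Bits 10 -> E
Bits 10 -> E
Bits 00 -> F
Bits 00 -> F
Bits 11 -> G


Decoded message: GGEEFFG


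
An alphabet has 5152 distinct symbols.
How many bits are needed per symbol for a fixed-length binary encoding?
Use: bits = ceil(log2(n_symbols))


log2(5152) = 12.3309
Bracket: 2^12 = 4096 < 5152 <= 2^13 = 8192
So ceil(log2(5152)) = 13

bits = ceil(log2(5152)) = ceil(12.3309) = 13 bits


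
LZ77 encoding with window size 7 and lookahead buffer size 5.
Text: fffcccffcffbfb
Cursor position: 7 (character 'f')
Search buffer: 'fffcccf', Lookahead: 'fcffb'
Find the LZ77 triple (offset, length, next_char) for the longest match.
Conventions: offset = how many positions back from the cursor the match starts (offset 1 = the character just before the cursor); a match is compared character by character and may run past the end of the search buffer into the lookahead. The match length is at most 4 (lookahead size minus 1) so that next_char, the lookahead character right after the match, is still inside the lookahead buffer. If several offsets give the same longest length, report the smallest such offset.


Try each offset into the search buffer:
  offset=1 (pos 6, char 'f'): match length 1
  offset=2 (pos 5, char 'c'): match length 0
  offset=3 (pos 4, char 'c'): match length 0
  offset=4 (pos 3, char 'c'): match length 0
  offset=5 (pos 2, char 'f'): match length 2
  offset=6 (pos 1, char 'f'): match length 1
  offset=7 (pos 0, char 'f'): match length 1
Longest match has length 2 at offset 5.
next_char = character at position 7 + 2 = 9 -> 'f'

Best match: offset=5, length=2 (matching 'fc' starting at position 2)
LZ77 triple: (5, 2, 'f')


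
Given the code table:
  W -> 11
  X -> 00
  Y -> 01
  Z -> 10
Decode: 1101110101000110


Decoding:
11 -> W
01 -> Y
11 -> W
01 -> Y
01 -> Y
00 -> X
01 -> Y
10 -> Z


Result: WYWYYXYZ


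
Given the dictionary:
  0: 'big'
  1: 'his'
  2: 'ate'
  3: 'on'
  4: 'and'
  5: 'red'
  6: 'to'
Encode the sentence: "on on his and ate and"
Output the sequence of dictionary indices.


Look up each word in the dictionary:
  'on' -> 3
  'on' -> 3
  'his' -> 1
  'and' -> 4
  'ate' -> 2
  'and' -> 4

Encoded: [3, 3, 1, 4, 2, 4]


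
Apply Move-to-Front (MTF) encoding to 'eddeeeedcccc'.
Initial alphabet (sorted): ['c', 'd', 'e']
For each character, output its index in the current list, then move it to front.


MTF encoding:
'e': index 2 in ['c', 'd', 'e'] -> ['e', 'c', 'd']
'd': index 2 in ['e', 'c', 'd'] -> ['d', 'e', 'c']
'd': index 0 in ['d', 'e', 'c'] -> ['d', 'e', 'c']
'e': index 1 in ['d', 'e', 'c'] -> ['e', 'd', 'c']
'e': index 0 in ['e', 'd', 'c'] -> ['e', 'd', 'c']
'e': index 0 in ['e', 'd', 'c'] -> ['e', 'd', 'c']
'e': index 0 in ['e', 'd', 'c'] -> ['e', 'd', 'c']
'd': index 1 in ['e', 'd', 'c'] -> ['d', 'e', 'c']
'c': index 2 in ['d', 'e', 'c'] -> ['c', 'd', 'e']
'c': index 0 in ['c', 'd', 'e'] -> ['c', 'd', 'e']
'c': index 0 in ['c', 'd', 'e'] -> ['c', 'd', 'e']
'c': index 0 in ['c', 'd', 'e'] -> ['c', 'd', 'e']


Output: [2, 2, 0, 1, 0, 0, 0, 1, 2, 0, 0, 0]


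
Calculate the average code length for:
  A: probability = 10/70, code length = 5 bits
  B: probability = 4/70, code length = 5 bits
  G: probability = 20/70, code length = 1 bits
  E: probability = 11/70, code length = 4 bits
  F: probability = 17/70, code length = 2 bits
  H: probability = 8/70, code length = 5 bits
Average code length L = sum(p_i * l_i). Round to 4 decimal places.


Weighted contributions p_i * l_i:
  A: (10/70) * 5 = 50/70
  B: (4/70) * 5 = 20/70
  G: (20/70) * 1 = 20/70
  E: (11/70) * 4 = 44/70
  F: (17/70) * 2 = 34/70
  H: (8/70) * 5 = 40/70
Sum = (50 + 20 + 20 + 44 + 34 + 40)/70 = 208/70

L = 208/70 = 2.9714 bits/symbol


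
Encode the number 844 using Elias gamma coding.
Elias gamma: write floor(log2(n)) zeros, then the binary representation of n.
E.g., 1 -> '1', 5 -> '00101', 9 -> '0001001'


num_bits = floor(log2(844)) + 1 = 10
leading_zeros = num_bits - 1 = 9
binary(844) = 1101001100

Elias gamma(844) = '000000000' + '1101001100' = 0000000001101001100 (19 bits)


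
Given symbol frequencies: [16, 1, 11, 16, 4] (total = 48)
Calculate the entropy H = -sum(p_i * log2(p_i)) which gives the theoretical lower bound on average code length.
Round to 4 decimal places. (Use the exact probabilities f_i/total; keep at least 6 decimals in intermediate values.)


Per-symbol terms -p_i * log2(p_i) with p_i = f_i/48:
  p = 16/48 = 0.333333: log2(p) = -1.584963, -p*log2(p) = 0.528321
  p = 1/48 = 0.020833: log2(p) = -5.584963, -p*log2(p) = 0.116353
  p = 11/48 = 0.229167: log2(p) = -2.125531, -p*log2(p) = 0.487101
  p = 16/48 = 0.333333: log2(p) = -1.584963, -p*log2(p) = 0.528321
  p = 4/48 = 0.083333: log2(p) = -3.584963, -p*log2(p) = 0.298747
H = 0.528321 + 0.116353 + 0.487101 + 0.528321 + 0.298747 = 1.958843

H = 1.9588 bits/symbol


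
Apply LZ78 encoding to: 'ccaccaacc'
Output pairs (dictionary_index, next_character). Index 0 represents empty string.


LZ78 encoding steps:
Dictionary: {0: ''}
Step 1: w='' (idx 0), next='c' -> output (0, 'c'), add 'c' as idx 1
Step 2: w='c' (idx 1), next='a' -> output (1, 'a'), add 'ca' as idx 2
Step 3: w='c' (idx 1), next='c' -> output (1, 'c'), add 'cc' as idx 3
Step 4: w='' (idx 0), next='a' -> output (0, 'a'), add 'a' as idx 4
Step 5: w='a' (idx 4), next='c' -> output (4, 'c'), add 'ac' as idx 5
Step 6: w='c' (idx 1), end of input -> output (1, '')


Encoded: [(0, 'c'), (1, 'a'), (1, 'c'), (0, 'a'), (4, 'c'), (1, '')]


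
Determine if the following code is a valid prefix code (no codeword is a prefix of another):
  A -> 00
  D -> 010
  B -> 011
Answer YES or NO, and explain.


Checking each pair (does one codeword prefix another?):
  A='00' vs D='010': no prefix
  A='00' vs B='011': no prefix
  D='010' vs A='00': no prefix
  D='010' vs B='011': no prefix
  B='011' vs A='00': no prefix
  B='011' vs D='010': no prefix
No violation found over all pairs.

YES -- this is a valid prefix code. No codeword is a prefix of any other codeword.


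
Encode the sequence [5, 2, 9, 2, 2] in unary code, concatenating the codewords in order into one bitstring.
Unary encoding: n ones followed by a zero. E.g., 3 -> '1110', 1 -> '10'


Encode each number as n ones followed by a terminating 0:
  5 -> 111110 (6 bits)
  2 -> 110 (3 bits)
  9 -> 1111111110 (10 bits)
  2 -> 110 (3 bits)
  2 -> 110 (3 bits)
Total length = 6 + 3 + 10 + 3 + 3 = 25 bits.

Unary([5, 2, 9, 2, 2]) = 1111101101111111110110110 (25 bits)


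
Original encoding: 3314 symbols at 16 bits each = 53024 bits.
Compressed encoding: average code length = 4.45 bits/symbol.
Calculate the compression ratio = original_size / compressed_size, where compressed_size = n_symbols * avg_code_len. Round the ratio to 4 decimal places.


original_size = n_symbols * orig_bits = 3314 * 16 = 53024 bits
compressed_size = n_symbols * avg_code_len = 3314 * 4.45 = 14747.3 bits
ratio = original_size / compressed_size = 53024 / 14747.3 = 3.5955

Compression ratio = 3.5955


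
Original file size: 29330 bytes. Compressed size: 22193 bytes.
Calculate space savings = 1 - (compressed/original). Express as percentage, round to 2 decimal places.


ratio = compressed/original = 22193/29330 = 0.756666
savings = 1 - ratio = 1 - 0.756666 = 0.243334
as a percentage: 0.243334 * 100 = 24.33%

Space savings = 1 - 22193/29330 = 24.33%


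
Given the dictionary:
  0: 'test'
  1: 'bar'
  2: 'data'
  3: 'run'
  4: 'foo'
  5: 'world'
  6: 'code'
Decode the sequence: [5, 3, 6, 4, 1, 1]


Look up each index in the dictionary:
  5 -> 'world'
  3 -> 'run'
  6 -> 'code'
  4 -> 'foo'
  1 -> 'bar'
  1 -> 'bar'

Decoded: "world run code foo bar bar"


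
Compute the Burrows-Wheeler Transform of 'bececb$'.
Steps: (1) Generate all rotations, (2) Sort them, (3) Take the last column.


Rotations (sorted):
  0: $bececb -> last char: b
  1: b$becec -> last char: c
  2: bececb$ -> last char: $
  3: cb$bece -> last char: e
  4: cecb$be -> last char: e
  5: ecb$bec -> last char: c
  6: ececb$b -> last char: b


BWT = bc$eecb


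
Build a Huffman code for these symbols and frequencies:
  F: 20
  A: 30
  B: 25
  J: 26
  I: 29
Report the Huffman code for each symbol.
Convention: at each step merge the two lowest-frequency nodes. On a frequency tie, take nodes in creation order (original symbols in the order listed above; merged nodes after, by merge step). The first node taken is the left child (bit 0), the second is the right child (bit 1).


Huffman tree construction:
Step 1: Merge F(20) + B(25) = 45
Step 2: Merge J(26) + I(29) = 55
Step 3: Merge A(30) + (F+B)(45) = 75
Step 4: Merge (J+I)(55) + (A+(F+B))(75) = 130
Read each symbol's code off the tree from the root (left child = 0, right child = 1).

Codes:
  F: 110 (length 3)
  A: 10 (length 2)
  B: 111 (length 3)
  J: 00 (length 2)
  I: 01 (length 2)
Average code length: 305/130 = 2.3462 bits/symbol


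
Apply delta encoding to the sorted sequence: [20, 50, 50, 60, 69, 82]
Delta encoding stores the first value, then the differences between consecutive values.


First value: 20
Deltas:
  50 - 20 = 30
  50 - 50 = 0
  60 - 50 = 10
  69 - 60 = 9
  82 - 69 = 13


Delta encoded: [20, 30, 0, 10, 9, 13]


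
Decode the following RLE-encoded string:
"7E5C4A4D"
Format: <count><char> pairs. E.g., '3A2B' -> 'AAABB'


Expanding each <count><char> pair:
  7E -> 'EEEEEEE'
  5C -> 'CCCCC'
  4A -> 'AAAA'
  4D -> 'DDDD'

Decoded = EEEEEEECCCCCAAAADDDD


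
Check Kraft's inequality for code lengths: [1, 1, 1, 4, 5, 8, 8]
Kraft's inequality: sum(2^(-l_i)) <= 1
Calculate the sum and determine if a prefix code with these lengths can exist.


Sum = 2^(-1) + 2^(-1) + 2^(-1) + 2^(-4) + 2^(-5) + 2^(-8) + 2^(-8)
    = 0.5 + 0.5 + 0.5 + 0.0625 + 0.03125 + 0.00390625 + 0.00390625
    = 410/256 = 1.6015625
Since 1.6015625 > 1, Kraft's inequality is NOT satisfied.
A prefix code with these lengths CANNOT exist.

Kraft sum = 1.6015625. Not satisfied.


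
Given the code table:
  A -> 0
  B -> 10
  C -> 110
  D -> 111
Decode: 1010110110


Decoding:
10 -> B
10 -> B
110 -> C
110 -> C


Result: BBCC


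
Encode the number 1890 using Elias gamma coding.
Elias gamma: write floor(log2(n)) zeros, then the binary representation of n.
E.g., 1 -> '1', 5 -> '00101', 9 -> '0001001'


num_bits = floor(log2(1890)) + 1 = 11
leading_zeros = num_bits - 1 = 10
binary(1890) = 11101100010

Elias gamma(1890) = '0000000000' + '11101100010' = 000000000011101100010 (21 bits)


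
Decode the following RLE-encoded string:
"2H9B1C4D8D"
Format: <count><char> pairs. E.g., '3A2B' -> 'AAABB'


Expanding each <count><char> pair:
  2H -> 'HH'
  9B -> 'BBBBBBBBB'
  1C -> 'C'
  4D -> 'DDDD'
  8D -> 'DDDDDDDD'

Decoded = HHBBBBBBBBBCDDDDDDDDDDDD


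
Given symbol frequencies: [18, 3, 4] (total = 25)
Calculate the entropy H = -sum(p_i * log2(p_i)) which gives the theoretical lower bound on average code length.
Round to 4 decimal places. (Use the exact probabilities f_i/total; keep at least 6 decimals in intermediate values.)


Per-symbol terms -p_i * log2(p_i) with p_i = f_i/25:
  p = 18/25 = 0.720000: log2(p) = -0.473931, -p*log2(p) = 0.341230
  p = 3/25 = 0.120000: log2(p) = -3.058894, -p*log2(p) = 0.367067
  p = 4/25 = 0.160000: log2(p) = -2.643856, -p*log2(p) = 0.423017
H = 0.341230 + 0.367067 + 0.423017 = 1.131314

H = 1.1313 bits/symbol


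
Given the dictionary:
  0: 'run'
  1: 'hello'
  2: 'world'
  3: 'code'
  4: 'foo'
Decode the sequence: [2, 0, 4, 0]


Look up each index in the dictionary:
  2 -> 'world'
  0 -> 'run'
  4 -> 'foo'
  0 -> 'run'

Decoded: "world run foo run"


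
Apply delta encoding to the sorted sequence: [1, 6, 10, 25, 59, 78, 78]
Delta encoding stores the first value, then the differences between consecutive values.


First value: 1
Deltas:
  6 - 1 = 5
  10 - 6 = 4
  25 - 10 = 15
  59 - 25 = 34
  78 - 59 = 19
  78 - 78 = 0


Delta encoded: [1, 5, 4, 15, 34, 19, 0]


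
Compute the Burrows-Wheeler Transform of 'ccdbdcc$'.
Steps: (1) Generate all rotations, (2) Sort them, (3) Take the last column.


Rotations (sorted):
  0: $ccdbdcc -> last char: c
  1: bdcc$ccd -> last char: d
  2: c$ccdbdc -> last char: c
  3: cc$ccdbd -> last char: d
  4: ccdbdcc$ -> last char: $
  5: cdbdcc$c -> last char: c
  6: dbdcc$cc -> last char: c
  7: dcc$ccdb -> last char: b


BWT = cdcd$ccb
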